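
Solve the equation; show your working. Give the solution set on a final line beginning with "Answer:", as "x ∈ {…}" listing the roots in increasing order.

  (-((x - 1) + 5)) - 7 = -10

Step 1. [(-((x - 1) + 5)) - 7 = -10] add 7: x sits inside (… - 7), so sub: -((x - 1) + 5) = -3.
Step 2. [-((x - 1) + 5) = -3] leading − — multiply by −1. So neg: (x - 1) + 5 = 3.
Step 3. [(x - 1) + 5 = 3] 5 comes off first (subtract 5). So sub: x - 1 = -2.
Step 4. [x - 1 = -2] peel the -1: add 1 from each side. So sub: x = -1.

Answer: x ∈ {-1}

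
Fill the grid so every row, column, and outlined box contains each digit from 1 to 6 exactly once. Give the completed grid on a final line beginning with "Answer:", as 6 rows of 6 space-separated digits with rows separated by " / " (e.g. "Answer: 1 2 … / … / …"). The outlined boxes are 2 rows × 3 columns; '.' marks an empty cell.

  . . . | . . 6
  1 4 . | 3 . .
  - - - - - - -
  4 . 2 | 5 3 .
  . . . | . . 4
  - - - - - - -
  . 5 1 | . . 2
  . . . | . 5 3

Step 1. [r3c2∈{1,6}] across row 3, 6 lands solely at r3c2. So r3c2=6.
Step 2. [r6c4∈{1,4,6}] 1 has one home in row 6: r6c4, so r6c4=1.
Step 3. [r1c5∈{1,2,4}] r1c5 is the only open cell in row 1 admitting 1. So r1c5=1.
Step 4. [r5c1∈{3,6}] row 5 places 3 nowhere but r5c1 ⇒ r5c1=3.
Step 5. [r2c5∈{2}] r2c5 has the single candidate 2 ⇒ r2c5=2.
Step 6. [r2c3∈{5,6}] r2c3 is the only open cell in row 2 admitting 6. So r2c3=6.
Step 7. [r4c5∈{6}] nothing but 6 survives at r4c5 ⇒ r4c5=6.
Step 8. [r4c1∈{5}] nothing but 5 survives at r4c1. So r4c1=5.
Step 9. [r4c3∈{3}] r4c3's peers cover all but 3. So r4c3=3.
Step 10. [r1c1∈{2}] r1c1 is down to just 2 ⇒ r1c1=2.
Step 11. [r5c4∈{4,6}] across row 5, 6 lands solely at r5c4. So r5c4=6.
Step 12. [r1c3∈{5}] nothing but 5 survives at r1c3. So r1c3=5.
Step 13. [r6c1∈{6}] r6c1 has the single candidate 6. So r6c1=6.
Step 14. [r4c2∈{1}] r4c2's peers cover all but 1 ⇒ r4c2=1.
Step 15. [r1c4∈{4}] r1c4 has the single candidate 4. So r1c4=4.
Step 16. [r3c6∈{1}] r3c6's peers cover all but 1 ⇒ r3c6=1.
Step 17. [r2c6∈{5}] only 5 remains possible at r2c6. So r2c6=5.
Step 18. [r4c4∈{2}] r4c4 is down to just 2, so r4c4=2.
Step 19. [r6c3∈{4}] nothing but 4 survives at r6c3, so r6c3=4.
Step 20. [r6c2∈{2}] r6c2 has the single candidate 2 ⇒ r6c2=2.
Step 21. [r5c5∈{4}] nothing but 4 survives at r5c5 ⇒ r5c5=4.
Step 22. [r1c2∈{3}] r1c2 has the single candidate 3. So r1c2=3.

Answer: 2 3 5 4 1 6 / 1 4 6 3 2 5 / 4 6 2 5 3 1 / 5 1 3 2 6 4 / 3 5 1 6 4 2 / 6 2 4 1 5 3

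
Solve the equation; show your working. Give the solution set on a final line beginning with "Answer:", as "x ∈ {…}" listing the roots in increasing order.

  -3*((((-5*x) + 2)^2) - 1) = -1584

Step 1. [-3*((((-5*x) + 2)^2) - 1) = -1584] LHS = -3·(…); ÷-3 both sides ⇒ div: (((-5*x) + 2)^2) - 1 = 528.
Step 2. [(((-5*x) + 2)^2) - 1 = 528] 1 comes off first (add 1), so sub: ((-5*x) + 2)^2 = 529.
Step 3. [((-5*x) + 2)^2 = 529] √ both sides: 529 ≥ 0 gives two branches. So sqrt: (-5*x) + 2 = 23 or -23.
Step 4. [(-5*x) + 2 = 23 or -23] peel the +2: subtract 2 from each side. So sub: -5*x = 21 or -25.
Step 5. [-5*x = 21 or -25] -5·(inner) — divide through by -5 ⇒ div: x = -21/5 or 5.

Answer: x ∈ {-21/5, 5}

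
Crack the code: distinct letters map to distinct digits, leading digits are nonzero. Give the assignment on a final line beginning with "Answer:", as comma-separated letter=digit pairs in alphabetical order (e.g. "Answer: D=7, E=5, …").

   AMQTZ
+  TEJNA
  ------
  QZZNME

Step 1. [col 1: Z + A ≡ E (mod 10)] several values work for E in column 1 (Z + A ≡ E (mod 10), carry-in 0); try E=8, so E=8.
Step 2. [col 1: Z + A ≡ E (mod 10)] no forcing yet in column 1 (carry-in 0); A=6 is free and consistent — try it ⇒ A=6.
Step 3. [Q] adding two 5-digit numbers gives at most 5+1 digits, and here it does — Q is that final carry and must be 1. So Q=1.
Step 4. [col 1: Z + A ≡ E (mod 10)] column 1: given A=6, E=8, carry-in 0, and digits 1,6,8 already taken and all letters distinct, Z+A≡E (mod 10) forces Z=2, so Z=2.
Step 5. [col 2: T + N ≡ M (mod 10)] N=9 is one option consistent with column 2 (T + N ≡ M (mod 10), carry-in 0) — take it ⇒ N=9.
Step 6. [col 2: T + N ≡ M (mod 10)] several values work for T in column 2 (T + N ≡ M (mod 10), carry-in 0); try T=5 ⇒ T=5.
Step 7. [col 2: T + N ≡ M (mod 10)] in column 2 we have T+N≡M with carry-in 0; given T=5, N=9 and digits 1,2,5,6,8,9 already taken and all letters distinct, that pins M to 4, so M=4.
Step 8. [col 3: Q + J ≡ N (mod 10)] in column 3 we have Q+J≡N with carry-in 1; given Q=1, N=9 and digits 1,2,4,5,6,8,9 already taken and all letters distinct, that pins J to 7, so J=7.

Answer: A=6, E=8, J=7, M=4, N=9, Q=1, T=5, Z=2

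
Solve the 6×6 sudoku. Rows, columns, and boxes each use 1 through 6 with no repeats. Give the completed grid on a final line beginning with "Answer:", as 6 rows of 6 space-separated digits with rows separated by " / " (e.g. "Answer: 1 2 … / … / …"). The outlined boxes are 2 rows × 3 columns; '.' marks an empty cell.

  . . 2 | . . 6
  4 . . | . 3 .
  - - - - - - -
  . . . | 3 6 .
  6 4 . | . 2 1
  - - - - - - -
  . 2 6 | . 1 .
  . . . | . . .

Step 1. [r6c3∈{1,3,4,5}] 4 has one home in col 3: r6c3, so r6c3=4.
Step 2. [r6c5∈{5}] only 5 remains possible at r6c5. So r6c5=5.
Step 3. [r4c4∈{5}] nothing but 5 survives at r4c4, so r4c4=5.
Step 4. [r5c1∈{3,5}] 5 has one home in row 5: r5c1. So r5c1=5.
Step 5. [r1c2∈{1,3,5}] 5 has one home in row 1: r1c2, so r1c2=5.
Step 6. [r2c3∈{1}] r2c3 has the single candidate 1 ⇒ r2c3=1.
Step 7. [r6c2∈{1,3}] col 2 places 3 nowhere but r6c2, so r6c2=3.
Step 8. [r2c4∈{2}] only 2 remains possible at r2c4 ⇒ r2c4=2.
Step 9. [r5c4∈{4}] r5c4 is down to just 4, so r5c4=4.
Step 10. [r3c2∈{1}] r3c2 has the single candidate 1 ⇒ r3c2=1.
Step 11. [r3c3∈{5}] only 5 remains possible at r3c3, so r3c3=5.
Step 12. [r1c4∈{1}] nothing but 1 survives at r1c4 ⇒ r1c4=1.
Step 13. [r1c1∈{3}] only 3 remains possible at r1c1 ⇒ r1c1=3.
Step 14. [r3c1∈{2}] r3c1 has the single candidate 2. So r3c1=2.
Step 15. [r1c5∈{4}] only 4 remains possible at r1c5, so r1c5=4.
Step 16. [r4c3∈{3}] r4c3 has the single candidate 3. So r4c3=3.
Step 17. [r3c6∈{4}] r3c6 has the single candidate 4 ⇒ r3c6=4.
Step 18. [r2c2∈{6}] r2c2 has the single candidate 6. So r2c2=6.
Step 19. [r6c1∈{1}] r6c1's peers cover all but 1, so r6c1=1.
Step 20. [r6c4∈{6}] r6c4's peers cover all but 6 ⇒ r6c4=6.
Step 21. [r5c6∈{3}] nothing but 3 survives at r5c6 ⇒ r5c6=3.
Step 22. [r6c6∈{2}] r6c6 has the single candidate 2, so r6c6=2.
Step 23. [r2c6∈{5}] nothing but 5 survives at r2c6, so r2c6=5.

Answer: 3 5 2 1 4 6 / 4 6 1 2 3 5 / 2 1 5 3 6 4 / 6 4 3 5 2 1 / 5 2 6 4 1 3 / 1 3 4 6 5 2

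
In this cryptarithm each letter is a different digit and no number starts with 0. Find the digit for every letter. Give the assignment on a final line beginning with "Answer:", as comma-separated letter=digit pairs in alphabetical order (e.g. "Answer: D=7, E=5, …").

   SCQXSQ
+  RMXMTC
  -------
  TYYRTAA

Step 1. [col 1: Q + C ≡ A (mod 10)] no forcing yet in column 1 (carry-in 0); A=8 is free and consistent — try it, so A=8.
Step 2. [T] T is the leading digit of a 7-digit sum of two 6-digit numbers; the final carry is exactly 1, so T=1.
Step 3. [col 1: Q + C ≡ A (mod 10)] column 1 (Q + C ≡ A (mod 10), carry-in 0) doesn't pin C yet; pick C=5 and continue, so C=5.
Step 4. [col 1: Q + C ≡ A (mod 10)] in column 1 we have Q+C≡A with carry-in 0; given C=5, A=8 and digits 1,5,8 already taken and all letters distinct, that pins Q to 3, so Q=3.
Step 5. [col 2: S + T ≡ A (mod 10)] column 2 reads S+T+carry(0)=A with T=1, A=8; with digits 1,3,5,8 already taken and all letters distinct, the only value for S is 7, so S=7.
Step 6. [col 3: X + M ≡ T (mod 10)] several values work for X in column 3 (X + M ≡ T (mod 10), carry-in 0); try X=2, so X=2.
Step 7. [col 3: X + M ≡ T (mod 10)] column 3: given X=2, T=1, carry-in 0, and digits 1,2,3,5,7,8 already taken and all letters distinct, X+M≡T (mod 10) forces M=9, so M=9.
Step 8. [col 4: Q + X ≡ R (mod 10)] column 4: given Q=3, X=2, carry-in 1, and digits 1,2,3,5,7,8,9 already taken and all letters distinct, Q+X≡R (mod 10) forces R=6 ⇒ R=6.
Step 9. [col 5: C + M ≡ Y (mod 10)] from column 5 (C=5, M=9, carry-in 0, digits 1,2,3,5,6,7,8,9 already taken and all letters distinct): Y must equal 4. So Y=4.

Answer: A=8, C=5, M=9, Q=3, R=6, S=7, T=1, X=2, Y=4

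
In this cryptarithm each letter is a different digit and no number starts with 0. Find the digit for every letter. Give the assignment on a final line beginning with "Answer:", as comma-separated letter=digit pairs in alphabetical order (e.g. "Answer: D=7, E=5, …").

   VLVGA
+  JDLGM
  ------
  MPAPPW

Step 1. [col 1: A + M ≡ W (mod 10)] no forcing yet in column 1 (carry-in 0); A=8 is free and consistent — try it ⇒ A=8.
Step 2. [col 1: A + M ≡ W (mod 10)] several values work for W in column 1 (A + M ≡ W (mod 10), carry-in 0); try W=9, so W=9.
Step 3. [col 1: A + M ≡ W (mod 10)] from column 1 (A=8, W=9, carry-in 0, digits 8,9 already taken and all letters distinct): M must equal 1. So M=1.
Step 4. [col 2: G + G ≡ P (mod 10)] no forcing yet in column 2 (carry-in 0); G=6 is free and consistent — try it, so G=6.
Step 5. [col 2: G + G ≡ P (mod 10)] column 2 reads G+G+carry(0)=P with G=6; with digits 1,6,8,9 already taken and all letters distinct, the only value for P is 2. So P=2.
Step 6. [col 3: V + L ≡ P (mod 10)] column 3 (V + L ≡ P (mod 10), carry-in 1) doesn't pin L yet; pick L=4 and continue, so L=4.
Step 7. [col 3: V + L ≡ P (mod 10)] column 3: given L=4, P=2, carry-in 1, and digits 1,2,4,6,8,9 already taken and all letters distinct, V+L≡P (mod 10) forces V=7, so V=7.
Step 8. [col 4: L + D ≡ A (mod 10)] column 4: given L=4, A=8, carry-in 1, and digits 1,2,4,6,7,8,9 already taken and all letters distinct, L+D≡A (mod 10) forces D=3. So D=3.
Step 9. [col 5: V + J ≡ P (mod 10)] in column 5 we have V+J≡P with carry-in 0; given V=7, P=2 and digits 1,2,3,4,6,7,8,9 already taken and all letters distinct, that pins J to 5, so J=5.

Answer: A=8, D=3, G=6, J=5, L=4, M=1, P=2, V=7, W=9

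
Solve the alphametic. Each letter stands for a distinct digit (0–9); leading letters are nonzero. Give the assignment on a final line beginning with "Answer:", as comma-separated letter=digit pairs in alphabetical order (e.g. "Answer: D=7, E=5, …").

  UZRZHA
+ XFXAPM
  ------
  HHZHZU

Step 1. [col 1: A + M ≡ U (mod 10)] several values work for M in column 1 (A + M ≡ U (mod 10), carry-in 0); try M=5. So M=5.
Step 2. [col 1: A + M ≡ U (mod 10)] no forcing yet in column 1 (carry-in 0); A=1 is free and consistent — try it ⇒ A=1.
Step 3. [col 1: A + M ≡ U (mod 10)] column 1 reads A+M+carry(0)=U with A=1, M=5; with digits 1,5 already taken and all letters distinct, the only value for U is 6 ⇒ U=6.
Step 4. [col 2: H + P ≡ Z (mod 10)] several values work for P in column 2 (H + P ≡ Z (mod 10), carry-in 0); try P=8, so P=8.
Step 5. [col 2: H + P ≡ Z (mod 10)] no forcing yet in column 2 (carry-in 0); H=9 is free and consistent — try it. So H=9.
Step 6. [col 2: H + P ≡ Z (mod 10)] from column 2 (H=9, P=8, carry-in 0, digits 1,5,6,8,9 already taken and all letters distinct): Z must equal 7 ⇒ Z=7.
Step 7. [col 4: R + X ≡ Z (mod 10)] no forcing yet in column 4 (carry-in 0); X=3 is free and consistent — try it. So X=3.
Step 8. [col 4: R + X ≡ Z (mod 10)] column 4 reads R+X+carry(0)=Z with X=3, Z=7; with digits 1,3,5,6,7,8,9 already taken and all letters distinct, the only value for R is 4. So R=4.
Step 9. [col 5: Z + F ≡ H (mod 10)] from column 5 (Z=7, H=9, carry-in 0, digits 1,3,4,5,6,7,8,9 already taken and all letters distinct): F must equal 2, so F=2.

Answer: A=1, F=2, H=9, M=5, P=8, R=4, U=6, X=3, Z=7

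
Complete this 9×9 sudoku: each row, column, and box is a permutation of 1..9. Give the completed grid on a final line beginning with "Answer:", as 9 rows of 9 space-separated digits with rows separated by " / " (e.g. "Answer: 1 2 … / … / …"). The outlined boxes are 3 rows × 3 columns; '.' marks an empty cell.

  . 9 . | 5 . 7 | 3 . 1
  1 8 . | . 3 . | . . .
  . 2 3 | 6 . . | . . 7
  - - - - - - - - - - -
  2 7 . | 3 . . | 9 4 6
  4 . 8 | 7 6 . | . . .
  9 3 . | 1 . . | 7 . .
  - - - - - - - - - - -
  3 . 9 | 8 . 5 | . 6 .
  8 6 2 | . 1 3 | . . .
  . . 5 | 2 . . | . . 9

Step 1. [r3c5∈{4,8,9}] r3c5 is the only open cell in col 5 admitting 9 ⇒ r3c5=9.
Step 2. [r2c4∈{4}] r2c4 has the single candidate 4. So r2c4=4.
Step 3. [r2c6∈{2}] r2c6 has the single candidate 2, so r2c6=2.
Step 4. [r2c9∈{5}] r2c9 is down to just 5. So r2c9=5.
Step 5. [r6c5∈{2,4,5,8}] 2 has one home in col 5: r6c5, so r6c5=2.
Step 6. [r3c8∈{8}] only 8 remains possible at r3c8. So r3c8=8.
Step 7. [r8c9∈{4}] r8c9 is down to just 4. So r8c9=4.
Step 8. [r5c2∈{1,5}] r5c2 is the only open cell in col 2 admitting 5. So r5c2=5.
Step 9. [r9c8∈{1,3,7}] across row 9, 3 lands solely at r9c8. So r9c8=3.
Step 10. [r6c6∈{4,8}] row 6 places 4 nowhere but r6c6. So r6c6=4.
Step 11. [r6c3∈{6}] nothing but 6 survives at r6c3. So r6c3=6.
Step 12. [r7c5∈{4,7}] in row 7, 7 fits only at r7c5 ⇒ r7c5=7.
Step 13. [r7c2∈{1,4}] 4 has one home in row 7: r7c2 ⇒ r7c2=4.
Step 14. [r7c7∈{1,2}] r7c7 is the only open cell in row 7 admitting 1. So r7c7=1.
Step 15. [r5c7∈{2}] nothing but 2 survives at r5c7 ⇒ r5c7=2.
Step 16. [r8c7∈{5}] r8c7 has the single candidate 5 ⇒ r8c7=5.
Step 17. [r1c5∈{8}] nothing but 8 survives at r1c5, so r1c5=8.
Step 18. [r6c9∈{8}] r6c9 is down to just 8. So r6c9=8.
Step 19. [r5c6∈{9}] r5c6's peers cover all but 9, so r5c6=9.
Step 20. [r3c6∈{1}] nothing but 1 survives at r3c6, so r3c6=1.
Step 21. [r6c8∈{5}] r6c8 is down to just 5 ⇒ r6c8=5.
Step 22. [r1c8∈{2}] r1c8's peers cover all but 2, so r1c8=2.
Step 23. [r1c3∈{4}] r1c3 has the single candidate 4. So r1c3=4.
Step 24. [r3c7∈{4}] r3c7 has the single candidate 4, so r3c7=4.
Step 25. [r9c1∈{7}] r9c1 is down to just 7 ⇒ r9c1=7.
Step 26. [r1c1∈{6}] nothing but 6 survives at r1c1. So r1c1=6.
Step 27. [r5c9∈{3}] r5c9 is down to just 3, so r5c9=3.
Step 28. [r4c5∈{5}] only 5 remains possible at r4c5, so r4c5=5.
Step 29. [r2c8∈{9}] r2c8's peers cover all but 9 ⇒ r2c8=9.
Step 30. [r8c8∈{7}] nothing but 7 survives at r8c8, so r8c8=7.
Step 31. [r9c6∈{6}] nothing but 6 survives at r9c6 ⇒ r9c6=6.
Step 32. [r9c5∈{4}] r9c5 is down to just 4 ⇒ r9c5=4.
Step 33. [r4c3∈{1}] only 1 remains possible at r4c3, so r4c3=1.
Step 34. [r4c6∈{8}] nothing but 8 survives at r4c6 ⇒ r4c6=8.
Step 35. [r9c7∈{8}] r9c7 has the single candidate 8. So r9c7=8.
Step 36. [r2c3∈{7}] only 7 remains possible at r2c3. So r2c3=7.
Step 37. [r9c2∈{1}] r9c2 is down to just 1. So r9c2=1.
Step 38. [r7c9∈{2}] r7c9 has the single candidate 2. So r7c9=2.
Step 39. [r2c7∈{6}] nothing but 6 survives at r2c7. So r2c7=6.
Step 40. [r8c4∈{9}] r8c4 is down to just 9 ⇒ r8c4=9.
Step 41. [r5c8∈{1}] r5c8's peers cover all but 1 ⇒ r5c8=1.
Step 42. [r3c1∈{5}] r3c1 is down to just 5, so r3c1=5.

Answer: 6 9 4 5 8 7 3 2 1 / 1 8 7 4 3 2 6 9 5 / 5 2 3 6 9 1 4 8 7 / 2 7 1 3 5 8 9 4 6 / 4 5 8 7 6 9 2 1 3 / 9 3 6 1 2 4 7 5 8 / 3 4 9 8 7 5 1 6 2 / 8 6 2 9 1 3 5 7 4 / 7 1 5 2 4 6 8 3 9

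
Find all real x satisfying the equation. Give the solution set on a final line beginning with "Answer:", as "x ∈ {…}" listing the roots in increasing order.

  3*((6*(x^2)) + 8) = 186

Step 1. [3*((6*(x^2)) + 8) = 186] 3 out front; divide by 3 ⇒ div: (6*(x^2)) + 8 = 62.
Step 2. [(6*(x^2)) + 8 = 62] the outer +8 inverts by subtracting 8. So sub: 6*(x^2) = 54.
Step 3. [6*(x^2) = 54] 6·(inner) — divide through by 6. So div: x^2 = 9.
Step 4. [x^2 = 9] LHS squared, RHS 9 ≥ 0: apply √ (±) ⇒ sqrt: x = 3 or -3.

Answer: x ∈ {-3, 3}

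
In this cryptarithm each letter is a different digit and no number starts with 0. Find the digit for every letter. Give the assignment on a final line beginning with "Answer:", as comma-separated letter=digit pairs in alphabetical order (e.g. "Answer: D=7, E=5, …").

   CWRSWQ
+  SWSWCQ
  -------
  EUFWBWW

Step 1. [col 1: Q + Q ≡ W (mod 10)] no forcing yet in column 1 (carry-in 0); Q=6 is free and consistent — try it, so Q=6.
Step 2. [col 1: Q + Q ≡ W (mod 10)] column 1: given Q=6, carry-in 0, and digits 6 already taken and all letters distinct, Q+Q≡W (mod 10) forces W=2, so W=2.
Step 3. [col 2: W + C ≡ W (mod 10)] in column 2 we have W+C≡W with carry-in 1; given W=2 and digits 2,6 already taken and all letters distinct, that pins C to 9 ⇒ C=9.
Step 4. [col 3: S + W ≡ B (mod 10)] S=4 is one option consistent with column 3 (S + W ≡ B (mod 10), carry-in 1) — take it, so S=4.
Step 5. [E] the sum has 7 digits but both addends have 6; that extra leading digit E is the final carry, namely 1, so E=1.
Step 6. [col 3: S + W ≡ B (mod 10)] column 3 reads S+W+carry(1)=B with S=4, W=2; with digits 1,2,4,6,9 already taken and all letters distinct, the only value for B is 7, so B=7.
Step 7. [col 4: R + S ≡ W (mod 10)] in column 4 we have R+S≡W with carry-in 0; given S=4, W=2 and digits 1,2,4,6,7,9 already taken and all letters distinct, that pins R to 8, so R=8.
Step 8. [col 5: W + W ≡ F (mod 10)] column 5 reads W+W+carry(1)=F with W=2; with digits 1,2,4,6,7,8,9 already taken and all letters distinct, the only value for F is 5. So F=5.
Step 9. [col 6: C + S ≡ U (mod 10)] column 6 reads C+S+carry(0)=U with C=9, S=4; with digits 1,2,4,5,6,7,8,9 already taken and all letters distinct, the only value for U is 3 ⇒ U=3.

Answer: B=7, C=9, E=1, F=5, Q=6, R=8, S=4, U=3, W=2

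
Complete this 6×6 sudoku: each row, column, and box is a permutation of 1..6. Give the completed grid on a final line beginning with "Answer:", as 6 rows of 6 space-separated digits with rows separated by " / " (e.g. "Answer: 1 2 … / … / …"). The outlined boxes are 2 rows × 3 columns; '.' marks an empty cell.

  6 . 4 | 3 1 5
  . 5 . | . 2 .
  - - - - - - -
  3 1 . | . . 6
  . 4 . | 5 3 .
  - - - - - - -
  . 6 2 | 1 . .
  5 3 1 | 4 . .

Step 1. [r4c6∈{1,2}] in row 4, 1 fits only at r4c6, so r4c6=1.
Step 2. [r3c5∈{4}] r3c5 is down to just 4 ⇒ r3c5=4.
Step 3. [r5c5∈{5}] r5c5 has the single candidate 5. So r5c5=5.
Step 4. [r2c4∈{6}] only 6 remains possible at r2c4 ⇒ r2c4=6.
Step 5. [r6c5∈{6}] nothing but 6 survives at r6c5 ⇒ r6c5=6.
Step 6. [r6c6∈{2}] nothing but 2 survives at r6c6, so r6c6=2.
Step 7. [r2c3∈{3}] r2c3 has the single candidate 3 ⇒ r2c3=3.
Step 8. [r5c1∈{4}] only 4 remains possible at r5c1. So r5c1=4.
Step 9. [r4c3∈{6}] r4c3 is down to just 6 ⇒ r4c3=6.
Step 10. [r3c3∈{5}] r3c3 is down to just 5. So r3c3=5.
Step 11. [r5c6∈{3}] r5c6 has the single candidate 3 ⇒ r5c6=3.
Step 12. [r4c1∈{2}] r4c1 has the single candidate 2 ⇒ r4c1=2.
Step 13. [r2c6∈{4}] only 4 remains possible at r2c6. So r2c6=4.
Step 14. [r3c4∈{2}] r3c4 is down to just 2. So r3c4=2.
Step 15. [r2c1∈{1}] r2c1 has the single candidate 1, so r2c1=1.
Step 16. [r1c2∈{2}] only 2 remains possible at r1c2, so r1c2=2.

Answer: 6 2 4 3 1 5 / 1 5 3 6 2 4 / 3 1 5 2 4 6 / 2 4 6 5 3 1 / 4 6 2 1 5 3 / 5 3 1 4 6 2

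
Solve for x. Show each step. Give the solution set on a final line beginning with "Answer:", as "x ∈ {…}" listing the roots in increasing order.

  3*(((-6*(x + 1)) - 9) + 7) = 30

Step 1. [3*(((-6*(x + 1)) - 9) + 7) = 30] LHS = 3·(…); ÷3 both sides ⇒ div: ((-6*(x + 1)) - 9) + 7 = 10.
Step 2. [((-6*(x + 1)) - 9) + 7 = 10] 7 comes off first (subtract 7). So sub: (-6*(x + 1)) - 9 = 3.
Step 3. [(-6*(x + 1)) - 9 = 3] peel the -9: add 9 from each side ⇒ sub: -6*(x + 1) = 12.
Step 4. [-6*(x + 1) = 12] -6·(inner) — divide through by -6 ⇒ div: x + 1 = -2.
Step 5. [x + 1 = -2] +1 is outermost — subtract 1 both sides ⇒ sub: x = -3.

Answer: x ∈ {-3}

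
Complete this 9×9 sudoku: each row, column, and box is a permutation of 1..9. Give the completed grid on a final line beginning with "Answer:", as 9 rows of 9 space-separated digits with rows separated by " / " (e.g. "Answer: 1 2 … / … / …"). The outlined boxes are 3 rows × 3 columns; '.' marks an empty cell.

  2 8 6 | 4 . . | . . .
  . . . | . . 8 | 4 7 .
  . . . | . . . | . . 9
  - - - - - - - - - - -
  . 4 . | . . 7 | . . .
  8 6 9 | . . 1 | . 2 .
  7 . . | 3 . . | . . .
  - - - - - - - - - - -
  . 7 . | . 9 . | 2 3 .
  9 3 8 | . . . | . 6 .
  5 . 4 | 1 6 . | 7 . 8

Step 1. [r5c4∈{5}] nothing but 5 survives at r5c4 ⇒ r5c4=5.
Step 2. [r6c8∈{1,4,5,8,9}] in col 8, 4 fits only at r6c8, so r6c8=4.
Step 3. [r1c5∈{1,3,5,7}] across row 1, 7 lands solely at r1c5 ⇒ r1c5=7.
Step 4. [r2c9∈{1,2,3,5,6}] 2 has one home in col 9: r2c9 ⇒ r2c9=2.
Step 5. [r3c7∈{1,3,5,6,8}] in box 3, 6 fits only at r3c7. So r3c7=6.
Step 6. [r7c3∈{1}] r7c3 is down to just 1, so r7c3=1.
Step 7. [r1c6∈{3,5,9}] in row 1, 9 fits only at r1c6 ⇒ r1c6=9.
Step 8. [r6c7∈{1,5,8,9}] 9 has one home in row 6: r6c7. So r6c7=9.
Step 9. [r4c7∈{1,3,5,8}] across col 7, 8 lands solely at r4c7, so r4c7=8.
Step 10. [r4c5∈{2}] r4c5 has the single candidate 2 ⇒ r4c5=2.
Step 11. [r5c7∈{3}] r5c7's peers cover all but 3. So r5c7=3.
Step 12. [r6c3∈{2,5}] across col 3, 2 lands solely at r6c3, so r6c3=2.
Step 13. [r3c8∈{1,5,8}] across row 3, 8 lands solely at r3c8. So r3c8=8.
Step 14. [r3c4∈{2}] r3c4 has the single candidate 2 ⇒ r3c4=2.
Step 15. [r8c6∈{2,4,5}] r8c6 is the only open cell in row 8 admitting 2 ⇒ r8c6=2.
Step 16. [r7c6∈{4,5}] across col 6, 4 lands solely at r7c6, so r7c6=4.
Step 17. [r3c6∈{3,5}] col 6 places 5 nowhere but r3c6, so r3c6=5.
Step 18. [r3c2∈{1}] r3c2 has the single candidate 1 ⇒ r3c2=1.
Step 19. [r6c9∈{1,5,6}] 1 has one home in row 6: r6c9, so r6c9=1.
Step 20. [r2c1∈{3}] r2c1 is down to just 3 ⇒ r2c1=3.
Step 21. [r7c9∈{5}] r7c9 is down to just 5. So r7c9=5.
Step 22. [r1c8∈{1,5}] col 8 places 1 nowhere but r1c8, so r1c8=1.
Step 23. [r2c3∈{5}] nothing but 5 survives at r2c3. So r2c3=5.
Step 24. [r6c6∈{6}] nothing but 6 survives at r6c6 ⇒ r6c6=6.
Step 25. [r3c5∈{3}] r3c5 has the single candidate 3. So r3c5=3.
Step 26. [r4c8∈{5}] only 5 remains possible at r4c8. So r4c8=5.
Step 27. [r1c7∈{5}] r1c7's peers cover all but 5. So r1c7=5.
Step 28. [r8c5∈{5}] nothing but 5 survives at r8c5, so r8c5=5.
Step 29. [r3c3∈{7}] r3c3 is down to just 7, so r3c3=7.
Step 30. [r3c1∈{4}] only 4 remains possible at r3c1, so r3c1=4.
Step 31. [r8c7∈{1}] r8c7's peers cover all but 1 ⇒ r8c7=1.
Step 32. [r4c3∈{3}] nothing but 3 survives at r4c3. So r4c3=3.
Step 33. [r1c9∈{3}] r1c9 has the single candidate 3, so r1c9=3.
Step 34. [r2c4∈{6}] r2c4's peers cover all but 6. So r2c4=6.
Step 35. [r4c1∈{1}] r4c1 has the single candidate 1, so r4c1=1.
Step 36. [r9c6∈{3}] nothing but 3 survives at r9c6, so r9c6=3.
Step 37. [r6c2∈{5}] only 5 remains possible at r6c2, so r6c2=5.
Step 38. [r2c2∈{9}] only 9 remains possible at r2c2 ⇒ r2c2=9.
Step 39. [r9c2∈{2}] only 2 remains possible at r9c2. So r9c2=2.
Step 40. [r2c5∈{1}] r2c5's peers cover all but 1 ⇒ r2c5=1.
Step 41. [r7c1∈{6}] nothing but 6 survives at r7c1 ⇒ r7c1=6.
Step 42. [r4c4∈{9}] only 9 remains possible at r4c4, so r4c4=9.
Step 43. [r4c9∈{6}] nothing but 6 survives at r4c9 ⇒ r4c9=6.
Step 44. [r9c8∈{9}] only 9 remains possible at r9c8, so r9c8=9.
Step 45. [r6c5∈{8}] r6c5 has the single candidate 8 ⇒ r6c5=8.
Step 46. [r5c9∈{7}] r5c9's peers cover all but 7. So r5c9=7.
Step 47. [r8c9∈{4}] r8c9 has the single candidate 4 ⇒ r8c9=4.
Step 48. [r7c4∈{8}] r7c4 has the single candidate 8 ⇒ r7c4=8.
Step 49. [r8c4∈{7}] only 7 remains possible at r8c4 ⇒ r8c4=7.
Step 50. [r5c5∈{4}] only 4 remains possible at r5c5 ⇒ r5c5=4.

Answer: 2 8 6 4 7 9 5 1 3 / 3 9 5 6 1 8 4 7 2 / 4 1 7 2 3 5 6 8 9 / 1 4 3 9 2 7 8 5 6 / 8 6 9 5 4 1 3 2 7 / 7 5 2 3 8 6 9 4 1 / 6 7 1 8 9 4 2 3 5 / 9 3 8 7 5 2 1 6 4 / 5 2 4 1 6 3 7 9 8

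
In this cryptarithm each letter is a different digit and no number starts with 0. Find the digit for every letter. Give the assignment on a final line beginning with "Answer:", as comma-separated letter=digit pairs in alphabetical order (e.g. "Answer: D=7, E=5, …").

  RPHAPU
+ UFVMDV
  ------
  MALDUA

Step 1. [col 1: U + V ≡ A (mod 10)] no forcing yet in column 1 (carry-in 0); A=0 is free and consistent — try it ⇒ A=0.
Step 2. [col 1: U + V ≡ A (mod 10)] no forcing yet in column 1 (carry-in 0); U=2 is free and consistent — try it. So U=2.
Step 3. [col 1: U + V ≡ A (mod 10)] column 1 reads U+V+carry(0)=A with U=2, A=0; with digits 0,2 already taken and all letters distinct, the only value for V is 8 ⇒ V=8.
Step 4. [col 2: P + D ≡ U (mod 10)] D=5 is one option consistent with column 2 (P + D ≡ U (mod 10), carry-in 1) — take it. So D=5.
Step 5. [col 2: P + D ≡ U (mod 10)] from column 2 (D=5, U=2, carry-in 1, digits 0,2,5,8 already taken and all letters distinct): P must equal 6. So P=6.
Step 6. [col 3: A + M ≡ D (mod 10)] column 3: given A=0, D=5, carry-in 1, and digits 0,2,5,6,8 already taken and all letters distinct, A+M≡D (mod 10) forces M=4 ⇒ M=4.
Step 7. [col 4: H + V ≡ L (mod 10)] L=7 is one option consistent with column 4 (H + V ≡ L (mod 10), carry-in 0) — take it ⇒ L=7.
Step 8. [col 4: H + V ≡ L (mod 10)] column 4 reads H+V+carry(0)=L with V=8, L=7; with digits 0,2,4,5,6,7,8 already taken and all letters distinct, the only value for H is 9. So H=9.
Step 9. [col 5: P + F ≡ A (mod 10)] from column 5 (P=6, A=0, carry-in 1, digits 0,2,4,5,6,7,8,9 already taken and all letters distinct): F must equal 3. So F=3.
Step 10. [col 6: R + U ≡ M (mod 10)] column 6: given U=2, M=4, carry-in 1, and digits 0,2,3,4,5,6,7,8,9 already taken and all letters distinct, R+U≡M (mod 10) forces R=1 ⇒ R=1.

Answer: A=0, D=5, F=3, H=9, L=7, M=4, P=6, R=1, U=2, V=8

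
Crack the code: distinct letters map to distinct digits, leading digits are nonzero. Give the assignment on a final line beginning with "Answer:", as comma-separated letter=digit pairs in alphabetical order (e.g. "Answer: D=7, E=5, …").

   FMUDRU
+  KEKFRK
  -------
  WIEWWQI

Step 1. [col 1: U + K ≡ I (mod 10)] no forcing yet in column 1 (carry-in 0); K=6 is free and consistent — try it, so K=6.
Step 2. [col 1: U + K ≡ I (mod 10)] I=0 is one option consistent with column 1 (U + K ≡ I (mod 10), carry-in 0) — take it, so I=0.
Step 3. [W] the sum has 7 digits but both addends have 6; that extra leading digit W is the final carry, namely 1 ⇒ W=1.
Step 4. [col 1: U + K ≡ I (mod 10)] column 1: given K=6, I=0, carry-in 0, and digits 0,1,6 already taken and all letters distinct, U+K≡I (mod 10) forces U=4. So U=4.
Step 5. [col 2: R + R ≡ Q (mod 10)] column 2 (R + R ≡ Q (mod 10), carry-in 1) doesn't pin Q yet; pick Q=5 and continue, so Q=5.
Step 6. [col 2: R + R ≡ Q (mod 10)] column 2 (R + R ≡ Q (mod 10), carry-in 1) doesn't pin R yet; pick R=2 and continue ⇒ R=2.
Step 7. [col 3: D + F ≡ W (mod 10)] F=3 is one option consistent with column 3 (D + F ≡ W (mod 10), carry-in 0) — take it, so F=3.
Step 8. [col 3: D + F ≡ W (mod 10)] from column 3 (F=3, W=1, carry-in 0, digits 0,1,2,3,4,5,6 already taken and all letters distinct): D must equal 8, so D=8.
Step 9. [col 5: M + E ≡ E (mod 10)] in column 5 we have M+E≡E with carry-in 1; given nothing yet and digits 0,1,2,3,4,5,6,8 already taken and all letters distinct, that pins E to 7 ⇒ E=7.
Step 10. [col 5: M + E ≡ E (mod 10)] column 5 reads M+E+carry(1)=E with E=7; with digits 0,1,2,3,4,5,6,7,8 already taken and all letters distinct, the only value for M is 9, so M=9.

Answer: D=8, E=7, F=3, I=0, K=6, M=9, Q=5, R=2, U=4, W=1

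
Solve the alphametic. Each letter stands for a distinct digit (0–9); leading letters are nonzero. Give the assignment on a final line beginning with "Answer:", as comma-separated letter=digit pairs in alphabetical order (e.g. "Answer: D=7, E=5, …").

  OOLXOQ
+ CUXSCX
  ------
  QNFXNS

Step 1. [col 1: Q + X ≡ S (mod 10)] no forcing yet in column 1 (carry-in 0); X=3 is free and consistent — try it ⇒ X=3.
Step 2. [col 1: Q + X ≡ S (mod 10)] S=0 is one option consistent with column 1 (Q + X ≡ S (mod 10), carry-in 0) — take it ⇒ S=0.
Step 3. [col 1: Q + X ≡ S (mod 10)] column 1 reads Q+X+carry(0)=S with X=3, S=0; with digits 0,3 already taken and all letters distinct, the only value for Q is 7 ⇒ Q=7.
Step 4. [col 2: O + C ≡ N (mod 10)] several values work for O in column 2 (O + C ≡ N (mod 10), carry-in 1); try O=2 ⇒ O=2.
Step 5. [col 2: O + C ≡ N (mod 10)] C=5 is one option consistent with column 2 (O + C ≡ N (mod 10), carry-in 1) — take it ⇒ C=5.
Step 6. [col 2: O + C ≡ N (mod 10)] in column 2 we have O+C≡N with carry-in 1; given O=2, C=5 and digits 0,2,3,5,7 already taken and all letters distinct, that pins N to 8, so N=8.
Step 7. [col 4: L + X ≡ F (mod 10)] column 4 (L + X ≡ F (mod 10), carry-in 0) doesn't pin F yet; pick F=4 and continue, so F=4.
Step 8. [col 4: L + X ≡ F (mod 10)] in column 4 we have L+X≡F with carry-in 0; given X=3, F=4 and digits 0,2,3,4,5,7,8 already taken and all letters distinct, that pins L to 1, so L=1.
Step 9. [col 5: O + U ≡ N (mod 10)] in column 5 we have O+U≡N with carry-in 0; given O=2, N=8 and digits 0,1,2,3,4,5,7,8 already taken and all letters distinct, that pins U to 6. So U=6.

Answer: C=5, F=4, L=1, N=8, O=2, Q=7, S=0, U=6, X=3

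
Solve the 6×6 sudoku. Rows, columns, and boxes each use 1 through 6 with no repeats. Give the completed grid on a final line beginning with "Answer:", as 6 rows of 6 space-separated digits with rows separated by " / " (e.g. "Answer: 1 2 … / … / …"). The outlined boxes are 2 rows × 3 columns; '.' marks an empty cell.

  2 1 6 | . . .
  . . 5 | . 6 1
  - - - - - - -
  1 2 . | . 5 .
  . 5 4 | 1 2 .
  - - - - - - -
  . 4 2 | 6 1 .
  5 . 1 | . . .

Step 1. [r5c1∈{3}] r5c1 is down to just 3. So r5c1=3.
Step 2. [r4c6∈{3,6}] in row 4, 3 fits only at r4c6, so r4c6=3.
Step 3. [r3c4∈{4}] r3c4 is down to just 4, so r3c4=4.
Step 4. [r2c4∈{2,3}] across row 2, 2 lands solely at r2c4 ⇒ r2c4=2.
Step 5. [r6c4∈{3}] nothing but 3 survives at r6c4, so r6c4=3.
Step 6. [r6c5∈{4}] nothing but 4 survives at r6c5, so r6c5=4.
Step 7. [r1c6∈{4,5}] r1c6 is the only open cell in row 1 admitting 4 ⇒ r1c6=4.
Step 8. [r2c1∈{4}] r2c1's peers cover all but 4, so r2c1=4.
Step 9. [r2c2∈{3}] r2c2 is down to just 3. So r2c2=3.
Step 10. [r5c6∈{5}] r5c6 is down to just 5. So r5c6=5.
Step 11. [r1c4∈{5}] nothing but 5 survives at r1c4 ⇒ r1c4=5.
Step 12. [r4c1∈{6}] r4c1 is down to just 6 ⇒ r4c1=6.
Step 13. [r3c3∈{3}] r3c3 is down to just 3. So r3c3=3.
Step 14. [r3c6∈{6}] only 6 remains possible at r3c6 ⇒ r3c6=6.
Step 15. [r6c2∈{6}] only 6 remains possible at r6c2, so r6c2=6.
Step 16. [r6c6∈{2}] nothing but 2 survives at r6c6. So r6c6=2.
Step 17. [r1c5∈{3}] r1c5 is down to just 3 ⇒ r1c5=3.

Answer: 2 1 6 5 3 4 / 4 3 5 2 6 1 / 1 2 3 4 5 6 / 6 5 4 1 2 3 / 3 4 2 6 1 5 / 5 6 1 3 4 2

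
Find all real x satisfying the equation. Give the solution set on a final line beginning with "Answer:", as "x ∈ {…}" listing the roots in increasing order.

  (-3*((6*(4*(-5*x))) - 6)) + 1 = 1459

Step 1. [(-3*((6*(4*(-5*x))) - 6)) + 1 = 1459] +1 is outermost — subtract 1 both sides. So sub: -3*((6*(4*(-5*x))) - 6) = 1458.
Step 2. [-3*((6*(4*(-5*x))) - 6) = 1458] LHS = -3·(…); ÷-3 both sides. So div: (6*(4*(-5*x))) - 6 = -486.
Step 3. [(6*(4*(-5*x))) - 6 = -486] common factor 6 (LHS and -486) — divide through. So factor: (4*(-5*x)) - 1 = -81.
Step 4. [(4*(-5*x)) - 1 = -81] the outer -1 inverts by adding 1. So sub: 4*(-5*x) = -80.
Step 5. [4*(-5*x) = -80] LHS = 4·(…); ÷4 both sides ⇒ div: -5*x = -20.
Step 6. [-5*x = -20] LHS = -5·(…); ÷-5 both sides, so div: x = 4.

Answer: x ∈ {4}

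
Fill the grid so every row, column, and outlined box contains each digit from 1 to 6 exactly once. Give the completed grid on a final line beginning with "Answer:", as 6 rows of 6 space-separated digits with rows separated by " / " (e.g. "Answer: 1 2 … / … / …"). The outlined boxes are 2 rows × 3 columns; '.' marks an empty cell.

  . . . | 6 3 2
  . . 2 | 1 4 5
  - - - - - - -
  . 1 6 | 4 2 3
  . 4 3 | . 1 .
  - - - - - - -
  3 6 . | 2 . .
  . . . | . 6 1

Step 1. [r1c1∈{1,4,5}] in col 1, 1 fits only at r1c1 ⇒ r1c1=1.
Step 2. [r6c1∈{2,4,5}] r6c1 is the only open cell in col 1 admitting 4 ⇒ r6c1=4.
Step 3. [r6c3∈{5}] r6c3 is down to just 5 ⇒ r6c3=5.
Step 4. [r4c1∈{2,5}] r4c1 is the only open cell in row 4 admitting 2. So r4c1=2.
Step 5. [r4c4∈{5}] r4c4 has the single candidate 5 ⇒ r4c4=5.
Step 6. [r3c1∈{5}] r3c1 has the single candidate 5 ⇒ r3c1=5.
Step 7. [r2c2∈{3}] r2c2 has the single candidate 3. So r2c2=3.
Step 8. [r5c3∈{1}] r5c3 is down to just 1. So r5c3=1.
Step 9. [r6c4∈{3}] r6c4 has the single candidate 3. So r6c4=3.
Step 10. [r6c2∈{2}] only 2 remains possible at r6c2. So r6c2=2.
Step 11. [r5c5∈{5}] r5c5's peers cover all but 5. So r5c5=5.
Step 12. [r5c6∈{4}] nothing but 4 survives at r5c6 ⇒ r5c6=4.
Step 13. [r1c2∈{5}] r1c2 is down to just 5. So r1c2=5.
Step 14. [r4c6∈{6}] only 6 remains possible at r4c6 ⇒ r4c6=6.
Step 15. [r2c1∈{6}] nothing but 6 survives at r2c1 ⇒ r2c1=6.
Step 16. [r1c3∈{4}] r1c3 has the single candidate 4, so r1c3=4.

Answer: 1 5 4 6 3 2 / 6 3 2 1 4 5 / 5 1 6 4 2 3 / 2 4 3 5 1 6 / 3 6 1 2 5 4 / 4 2 5 3 6 1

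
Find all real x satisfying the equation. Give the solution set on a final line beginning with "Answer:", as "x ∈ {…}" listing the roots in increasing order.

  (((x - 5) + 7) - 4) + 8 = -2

Step 1. [(((x - 5) + 7) - 4) + 8 = -2] subtract 8: x sits inside (… + 8), so sub: ((x - 5) + 7) - 4 = -10.
Step 2. [((x - 5) + 7) - 4 = -10] the outer -4 inverts by adding 4. So sub: (x - 5) + 7 = -6.
Step 3. [(x - 5) + 7 = -6] peel the +7: subtract 7 from each side, so sub: x - 5 = -13.
Step 4. [x - 5 = -13] 5 comes off first (add 5), so sub: x = -8.

Answer: x ∈ {-8}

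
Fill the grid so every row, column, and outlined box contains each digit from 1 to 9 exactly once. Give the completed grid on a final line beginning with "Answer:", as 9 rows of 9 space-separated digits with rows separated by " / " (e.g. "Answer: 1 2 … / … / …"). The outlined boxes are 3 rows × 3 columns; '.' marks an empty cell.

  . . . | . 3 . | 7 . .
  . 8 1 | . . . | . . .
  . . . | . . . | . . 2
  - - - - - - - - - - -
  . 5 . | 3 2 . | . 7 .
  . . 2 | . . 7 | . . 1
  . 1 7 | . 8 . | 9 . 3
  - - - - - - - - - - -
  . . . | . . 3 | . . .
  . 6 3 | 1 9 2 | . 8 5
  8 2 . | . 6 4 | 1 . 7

Step 1. [r8c7∈{4}] nothing but 4 survives at r8c7. So r8c7=4.
Step 2. [r9c4∈{5}] r9c4 has the single candidate 5 ⇒ r9c4=5.
Step 3. [r9c3∈{9}] nothing but 9 survives at r9c3, so r9c3=9.
Step 4. [r3c5∈{1,4,5,7}] 1 has one home in col 5: r3c5 ⇒ r3c5=1.
Step 5. [r5c7∈{5,6,8}] r5c7 is the only open cell in row 5 admitting 8, so r5c7=8.
Step 6. [r4c7∈{6}] nothing but 6 survives at r4c7 ⇒ r4c7=6.
Step 7. [r4c9∈{4}] r4c9's peers cover all but 4 ⇒ r4c9=4.
Step 8. [r4c1∈{9}] r4c1's peers cover all but 9. So r4c1=9.
Step 9. [r5c8∈{5}] r5c8 is down to just 5, so r5c8=5.
Step 10. [r2c5∈{4,5,7}] in col 5, 5 fits only at r2c5. So r2c5=5.
Step 11. [r5c4∈{4,6,9}] 9 has one home in row 5: r5c4, so r5c4=9.
Step 12. [r5c1∈{3,4,6}] row 5 places 6 nowhere but r5c1, so r5c1=6.
Step 13. [r6c1∈{4}] r6c1's peers cover all but 4, so r6c1=4.
Step 14. [r2c7∈{3}] r2c7 has the single candidate 3. So r2c7=3.
Step 15. [r8c1∈{7}] r8c1's peers cover all but 7 ⇒ r8c1=7.
Step 16. [r2c4∈{2,4,6,7}] r2c4 is the only open cell in row 2 admitting 7 ⇒ r2c4=7.
Step 17. [r2c8∈{4,6,9}] in row 2, 4 fits only at r2c8 ⇒ r2c8=4.
Step 18. [r1c4∈{2,4,6,8}] 2 has one home in col 4: r1c4 ⇒ r1c4=2.
Step 19. [r3c4∈{4,6,8}] 4 has one home in col 4: r3c4, so r3c4=4.
Step 20. [r1c1∈{5}] r1c1 has the single candidate 5. So r1c1=5.
Step 21. [r3c6∈{6,8,9}] across row 3, 8 lands solely at r3c6. So r3c6=8.
Step 22. [r1c8∈{1,6,9}] r1c8 is the only open cell in row 1 admitting 1, so r1c8=1.
Step 23. [r1c9∈{6,8,9}] across row 1, 8 lands solely at r1c9, so r1c9=8.
Step 24. [r7c2∈{4}] nothing but 4 survives at r7c2 ⇒ r7c2=4.
Step 25. [r3c2∈{3,7,9}] in row 3, 7 fits only at r3c2, so r3c2=7.
Step 26. [r3c8∈{6,9}] in row 3, 9 fits only at r3c8, so r3c8=9.
Step 27. [r7c8∈{2,6}] r7c8 is the only open cell in col 8 admitting 6 ⇒ r7c8=6.
Step 28. [r2c6∈{6,9}] r2c6 is the only open cell in row 2 admitting 9, so r2c6=9.
Step 29. [r1c6∈{6}] only 6 remains possible at r1c6 ⇒ r1c6=6.
Step 30. [r3c7∈{5}] r3c7's peers cover all but 5, so r3c7=5.
Step 31. [r2c9∈{6}] only 6 remains possible at r2c9 ⇒ r2c9=6.
Step 32. [r2c1∈{2}] nothing but 2 survives at r2c1. So r2c1=2.
Step 33. [r5c5∈{4}] nothing but 4 survives at r5c5 ⇒ r5c5=4.
Step 34. [r9c8∈{3}] nothing but 3 survives at r9c8 ⇒ r9c8=3.
Step 35. [r7c9∈{9}] only 9 remains possible at r7c9 ⇒ r7c9=9.
Step 36. [r1c3∈{4}] r1c3's peers cover all but 4. So r1c3=4.
Step 37. [r3c1∈{3}] r3c1 is down to just 3 ⇒ r3c1=3.
Step 38. [r7c3∈{5}] r7c3 is down to just 5. So r7c3=5.
Step 39. [r7c7∈{2}] nothing but 2 survives at r7c7, so r7c7=2.
Step 40. [r6c6∈{5}] r6c6 has the single candidate 5. So r6c6=5.
Step 41. [r4c3∈{8}] r4c3 is down to just 8, so r4c3=8.
Step 42. [r7c1∈{1}] only 1 remains possible at r7c1 ⇒ r7c1=1.
Step 43. [r1c2∈{9}] r1c2 is down to just 9. So r1c2=9.
Step 44. [r6c8∈{2}] r6c8's peers cover all but 2. So r6c8=2.
Step 45. [r7c5∈{7}] only 7 remains possible at r7c5, so r7c5=7.
Step 46. [r4c6∈{1}] nothing but 1 survives at r4c6. So r4c6=1.
Step 47. [r5c2∈{3}] r5c2 is down to just 3 ⇒ r5c2=3.
Step 48. [r3c3∈{6}] only 6 remains possible at r3c3 ⇒ r3c3=6.
Step 49. [r7c4∈{8}] r7c4 has the single candidate 8 ⇒ r7c4=8.
Step 50. [r6c4∈{6}] nothing but 6 survives at r6c4. So r6c4=6.

Answer: 5 9 4 2 3 6 7 1 8 / 2 8 1 7 5 9 3 4 6 / 3 7 6 4 1 8 5 9 2 / 9 5 8 3 2 1 6 7 4 / 6 3 2 9 4 7 8 5 1 / 4 1 7 6 8 5 9 2 3 / 1 4 5 8 7 3 2 6 9 / 7 6 3 1 9 2 4 8 5 / 8 2 9 5 6 4 1 3 7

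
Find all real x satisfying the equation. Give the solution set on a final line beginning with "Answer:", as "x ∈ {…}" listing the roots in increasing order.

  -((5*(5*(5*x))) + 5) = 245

Step 1. [-((5*(5*(5*x))) + 5) = 245] LHS negated; negate both sides ⇒ neg: (5*(5*(5*x))) + 5 = -245.
Step 2. [(5*(5*(5*x))) + 5 = -245] the outer +5 inverts by subtracting 5 ⇒ sub: 5*(5*(5*x)) = -250.
Step 3. [5*(5*(5*x)) = -250] 5 out front; divide by 5 ⇒ div: 5*(5*x) = -50.
Step 4. [5*(5*x) = -50] LHS = 5·(…); ÷5 both sides ⇒ div: 5*x = -10.
Step 5. [5*x = -10] 5·(inner) — divide through by 5, so div: x = -2.

Answer: x ∈ {-2}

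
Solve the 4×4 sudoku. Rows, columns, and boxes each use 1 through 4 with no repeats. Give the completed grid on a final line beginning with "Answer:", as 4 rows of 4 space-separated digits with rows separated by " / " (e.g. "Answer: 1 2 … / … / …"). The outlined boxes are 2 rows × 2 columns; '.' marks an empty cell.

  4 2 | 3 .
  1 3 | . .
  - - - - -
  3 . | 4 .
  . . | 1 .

Step 1. [r3c4∈{2}] r3c4's peers cover all but 2. So r3c4=2.
Step 2. [r2c3∈{2}] nothing but 2 survives at r2c3, so r2c3=2.
Step 3. [r1c4∈{1}] r1c4's peers cover all but 1. So r1c4=1.
Step 4. [r4c1∈{2}] r4c1 has the single candidate 2. So r4c1=2.
Step 5. [r2c4∈{4}] r2c4 is down to just 4. So r2c4=4.
Step 6. [r4c2∈{4}] only 4 remains possible at r4c2. So r4c2=4.
Step 7. [r3c2∈{1}] r3c2 has the single candidate 1, so r3c2=1.
Step 8. [r4c4∈{3}] r4c4 is down to just 3 ⇒ r4c4=3.

Answer: 4 2 3 1 / 1 3 2 4 / 3 1 4 2 / 2 4 1 3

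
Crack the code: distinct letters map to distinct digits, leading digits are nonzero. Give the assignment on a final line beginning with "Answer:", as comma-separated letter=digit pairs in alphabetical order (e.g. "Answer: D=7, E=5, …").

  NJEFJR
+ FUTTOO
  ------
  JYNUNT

Step 1. [col 1: R + O ≡ T (mod 10)] no forcing yet in column 1 (carry-in 0); T=3 is free and consistent — try it ⇒ T=3.
Step 2. [col 1: R + O ≡ T (mod 10)] O=7 is one option consistent with column 1 (R + O ≡ T (mod 10), carry-in 0) — take it ⇒ O=7.
Step 3. [col 1: R + O ≡ T (mod 10)] from column 1 (O=7, T=3, carry-in 0, digits 3,7 already taken and all letters distinct): R must equal 6, so R=6.
Step 4. [col 2: J + O ≡ N (mod 10)] column 2 (J + O ≡ N (mod 10), carry-in 1) doesn't pin N yet; pick N=2 and continue. So N=2.
Step 5. [col 2: J + O ≡ N (mod 10)] from column 2 (O=7, N=2, carry-in 1, digits 2,3,6,7 already taken and all letters distinct): J must equal 4 ⇒ J=4.
Step 6. [col 3: F + T ≡ U (mod 10)] F=1 is one option consistent with column 3 (F + T ≡ U (mod 10), carry-in 1) — take it ⇒ F=1.
Step 7. [col 3: F + T ≡ U (mod 10)] in column 3 we have F+T≡U with carry-in 1; given F=1, T=3 and digits 1,2,3,4,6,7 already taken and all letters distinct, that pins U to 5. So U=5.
Step 8. [col 4: E + T ≡ N (mod 10)] in column 4 we have E+T≡N with carry-in 0; given T=3, N=2 and digits 1,2,3,4,5,6,7 already taken and all letters distinct, that pins E to 9 ⇒ E=9.
Step 9. [col 5: J + U ≡ Y (mod 10)] in column 5 we have J+U≡Y with carry-in 1; given J=4, U=5 and digits 1,2,3,4,5,6,7,9 already taken and all letters distinct, that pins Y to 0, so Y=0.

Answer: E=9, F=1, J=4, N=2, O=7, R=6, T=3, U=5, Y=0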